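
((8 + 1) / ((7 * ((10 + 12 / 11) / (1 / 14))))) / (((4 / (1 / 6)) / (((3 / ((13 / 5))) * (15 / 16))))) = 7425/19894784 = 0.00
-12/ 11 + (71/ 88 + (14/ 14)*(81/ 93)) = 1601/2728 = 0.59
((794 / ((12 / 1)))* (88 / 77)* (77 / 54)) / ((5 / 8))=69872/405 = 172.52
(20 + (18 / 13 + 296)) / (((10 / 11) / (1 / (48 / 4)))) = 22693/780 = 29.09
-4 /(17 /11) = -44/17 = -2.59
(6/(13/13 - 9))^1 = -3/4 = -0.75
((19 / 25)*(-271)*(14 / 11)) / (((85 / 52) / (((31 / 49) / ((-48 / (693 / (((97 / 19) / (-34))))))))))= -118277679/12125 = -9754.86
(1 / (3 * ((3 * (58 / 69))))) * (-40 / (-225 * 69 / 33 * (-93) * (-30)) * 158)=3476/5461425 = 0.00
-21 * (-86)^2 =-155316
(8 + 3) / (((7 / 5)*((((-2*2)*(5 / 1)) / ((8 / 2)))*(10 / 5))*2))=-11/28 = -0.39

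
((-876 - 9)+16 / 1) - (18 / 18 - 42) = -828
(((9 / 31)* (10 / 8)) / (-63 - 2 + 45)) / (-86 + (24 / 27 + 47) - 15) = 81/237088 = 0.00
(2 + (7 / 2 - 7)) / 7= -3/14 = -0.21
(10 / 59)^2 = 100/3481 = 0.03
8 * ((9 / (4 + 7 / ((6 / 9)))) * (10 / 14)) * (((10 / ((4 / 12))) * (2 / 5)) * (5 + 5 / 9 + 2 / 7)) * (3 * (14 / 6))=353280/203 = 1740.30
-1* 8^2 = -64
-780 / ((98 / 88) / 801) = -27490320/49 = -561026.94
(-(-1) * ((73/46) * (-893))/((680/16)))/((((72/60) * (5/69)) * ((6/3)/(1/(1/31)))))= -2020859/340 = -5943.70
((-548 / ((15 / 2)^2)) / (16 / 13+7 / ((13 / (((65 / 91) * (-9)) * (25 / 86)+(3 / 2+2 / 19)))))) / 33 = -23281232/85870125 = -0.27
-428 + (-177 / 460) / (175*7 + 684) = -375844097/878140 = -428.00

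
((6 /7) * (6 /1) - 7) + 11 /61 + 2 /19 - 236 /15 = -2105918/121695 = -17.30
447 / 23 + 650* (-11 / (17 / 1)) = -156851/391 = -401.15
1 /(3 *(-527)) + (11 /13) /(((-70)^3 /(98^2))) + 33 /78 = 1024444/2569125 = 0.40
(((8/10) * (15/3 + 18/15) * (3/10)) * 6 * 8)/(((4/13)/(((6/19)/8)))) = 9.16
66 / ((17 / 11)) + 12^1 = 930/17 = 54.71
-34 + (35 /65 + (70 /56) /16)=-27775/832 = -33.38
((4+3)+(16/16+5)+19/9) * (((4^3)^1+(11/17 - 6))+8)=9064/9 = 1007.11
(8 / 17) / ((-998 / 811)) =-3244/8483 = -0.38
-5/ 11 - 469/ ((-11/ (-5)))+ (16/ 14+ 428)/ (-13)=-246894/1001 = -246.65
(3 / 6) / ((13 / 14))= 7/13 = 0.54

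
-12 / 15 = -4/5 = -0.80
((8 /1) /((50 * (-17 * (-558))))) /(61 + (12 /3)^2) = 2/9130275 = 0.00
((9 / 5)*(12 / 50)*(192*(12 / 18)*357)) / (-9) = -274176/125 = -2193.41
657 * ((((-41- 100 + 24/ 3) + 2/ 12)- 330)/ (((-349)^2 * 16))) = -0.16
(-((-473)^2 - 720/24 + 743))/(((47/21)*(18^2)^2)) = -87283/91368 = -0.96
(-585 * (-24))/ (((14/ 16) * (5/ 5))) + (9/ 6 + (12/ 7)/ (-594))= 22241435/1386 = 16047.21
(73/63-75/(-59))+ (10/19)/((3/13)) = 332678/70623 = 4.71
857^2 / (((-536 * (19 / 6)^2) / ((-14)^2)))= -647784018/24187 = -26782.32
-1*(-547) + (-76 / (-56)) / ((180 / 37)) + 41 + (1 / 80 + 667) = 6326669/5040 = 1255.29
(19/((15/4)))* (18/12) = 38/5 = 7.60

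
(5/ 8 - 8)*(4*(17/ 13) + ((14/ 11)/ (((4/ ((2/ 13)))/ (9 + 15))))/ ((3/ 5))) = -15163/286 = -53.02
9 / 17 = 0.53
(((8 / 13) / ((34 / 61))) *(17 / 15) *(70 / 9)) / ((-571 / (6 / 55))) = -6832/3674385 = 0.00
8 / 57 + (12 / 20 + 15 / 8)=5963/2280 = 2.62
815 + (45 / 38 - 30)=29875/38 = 786.18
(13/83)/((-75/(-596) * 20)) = 1937/31125 = 0.06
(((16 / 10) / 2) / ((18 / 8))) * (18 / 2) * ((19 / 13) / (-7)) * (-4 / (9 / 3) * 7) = 1216/195 = 6.24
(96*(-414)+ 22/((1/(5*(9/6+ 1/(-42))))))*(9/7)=-2493642/49 = -50890.65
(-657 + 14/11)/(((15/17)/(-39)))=1594073/55 = 28983.15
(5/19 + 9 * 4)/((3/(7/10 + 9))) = 66833/570 = 117.25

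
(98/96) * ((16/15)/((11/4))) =196/495 = 0.40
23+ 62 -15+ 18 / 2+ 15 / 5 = 82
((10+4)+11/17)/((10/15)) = 747/34 = 21.97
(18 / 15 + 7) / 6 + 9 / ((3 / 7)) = 671/30 = 22.37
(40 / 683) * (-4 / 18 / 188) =-20/288909 = 0.00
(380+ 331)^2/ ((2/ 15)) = 7582815/2 = 3791407.50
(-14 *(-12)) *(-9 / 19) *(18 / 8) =-179.05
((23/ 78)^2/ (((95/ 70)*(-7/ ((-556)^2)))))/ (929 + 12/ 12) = -40883236/13438035 = -3.04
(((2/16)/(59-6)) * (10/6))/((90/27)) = 1/848 = 0.00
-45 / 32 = -1.41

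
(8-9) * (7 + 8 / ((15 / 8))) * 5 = -56.33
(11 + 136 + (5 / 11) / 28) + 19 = 166.02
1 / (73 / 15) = 0.21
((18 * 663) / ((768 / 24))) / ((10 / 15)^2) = 839.11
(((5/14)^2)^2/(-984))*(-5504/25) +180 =53159215/295323 = 180.00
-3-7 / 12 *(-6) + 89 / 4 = 22.75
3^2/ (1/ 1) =9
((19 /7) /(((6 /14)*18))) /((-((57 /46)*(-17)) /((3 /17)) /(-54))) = -46/289 = -0.16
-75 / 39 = -25/13 = -1.92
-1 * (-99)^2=-9801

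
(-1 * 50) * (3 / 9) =-50/3 = -16.67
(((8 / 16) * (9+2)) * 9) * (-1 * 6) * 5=-1485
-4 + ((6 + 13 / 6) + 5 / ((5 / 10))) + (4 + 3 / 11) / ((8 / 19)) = 6419/264 = 24.31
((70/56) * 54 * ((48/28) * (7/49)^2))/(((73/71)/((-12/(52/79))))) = -13629870/325507 = -41.87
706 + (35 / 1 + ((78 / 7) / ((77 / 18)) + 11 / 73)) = 743.76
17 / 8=2.12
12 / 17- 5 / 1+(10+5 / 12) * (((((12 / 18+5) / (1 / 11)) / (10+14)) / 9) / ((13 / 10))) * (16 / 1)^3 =508409393/53703 = 9467.06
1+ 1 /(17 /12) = 1.71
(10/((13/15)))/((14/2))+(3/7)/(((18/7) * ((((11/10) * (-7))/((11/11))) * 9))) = 6355/3861 = 1.65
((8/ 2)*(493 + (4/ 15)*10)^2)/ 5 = 8844676/45 = 196548.36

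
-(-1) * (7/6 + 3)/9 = 25/54 = 0.46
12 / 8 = 3/2 = 1.50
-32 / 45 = -0.71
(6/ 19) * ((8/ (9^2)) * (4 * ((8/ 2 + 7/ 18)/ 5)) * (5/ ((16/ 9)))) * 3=158/171 = 0.92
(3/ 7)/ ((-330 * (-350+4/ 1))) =1/266420 = 0.00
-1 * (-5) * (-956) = -4780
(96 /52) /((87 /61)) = 488/377 = 1.29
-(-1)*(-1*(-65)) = 65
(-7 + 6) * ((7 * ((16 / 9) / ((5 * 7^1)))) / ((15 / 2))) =-32/675 = -0.05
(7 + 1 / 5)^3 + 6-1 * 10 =46156/125 = 369.25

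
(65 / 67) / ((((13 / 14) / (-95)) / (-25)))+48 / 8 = 2487.34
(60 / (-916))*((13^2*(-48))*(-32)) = -3893760/229 = -17003.32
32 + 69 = 101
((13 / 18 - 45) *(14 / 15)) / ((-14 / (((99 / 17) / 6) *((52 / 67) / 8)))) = 113971/410040 = 0.28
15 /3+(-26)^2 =681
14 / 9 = 1.56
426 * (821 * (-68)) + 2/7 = -166479094/7 = -23782727.71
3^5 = 243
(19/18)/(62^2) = 19/69192 = 0.00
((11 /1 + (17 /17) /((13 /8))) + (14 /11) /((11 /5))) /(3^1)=19181/4719 = 4.06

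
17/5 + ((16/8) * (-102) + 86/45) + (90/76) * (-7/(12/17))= -1439357/6840 = -210.43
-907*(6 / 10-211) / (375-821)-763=-1327827/1115 = -1190.88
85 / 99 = 0.86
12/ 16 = 3/4 = 0.75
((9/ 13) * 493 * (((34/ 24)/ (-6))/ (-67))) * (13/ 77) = 8381/41272 = 0.20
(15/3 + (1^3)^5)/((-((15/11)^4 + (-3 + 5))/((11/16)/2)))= -483153/1278512 = -0.38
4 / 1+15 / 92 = 383/92 = 4.16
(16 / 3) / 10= 0.53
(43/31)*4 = 172/31 = 5.55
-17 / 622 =-0.03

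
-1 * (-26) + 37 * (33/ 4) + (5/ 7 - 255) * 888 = -6313285/28 = -225474.46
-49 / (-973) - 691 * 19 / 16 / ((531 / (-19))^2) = -627220459/627081264 = -1.00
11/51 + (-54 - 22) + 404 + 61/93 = 519946/1581 = 328.87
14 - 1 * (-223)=237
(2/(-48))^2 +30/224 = 547/4032 = 0.14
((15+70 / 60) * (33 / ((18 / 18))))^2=1138489/4 = 284622.25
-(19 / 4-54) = 197/4 = 49.25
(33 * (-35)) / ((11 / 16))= -1680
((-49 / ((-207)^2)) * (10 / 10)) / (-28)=7/171396 = 0.00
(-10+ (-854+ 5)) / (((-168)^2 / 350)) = -21475/2016 = -10.65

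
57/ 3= 19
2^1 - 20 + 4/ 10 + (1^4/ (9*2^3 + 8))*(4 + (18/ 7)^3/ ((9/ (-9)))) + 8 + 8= -12091/6860 = -1.76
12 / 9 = 4/3 = 1.33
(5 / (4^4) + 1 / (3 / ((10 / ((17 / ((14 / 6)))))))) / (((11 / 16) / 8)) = 18685/3366 = 5.55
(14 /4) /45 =7/90 = 0.08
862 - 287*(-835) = 240507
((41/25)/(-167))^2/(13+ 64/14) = 287/52291875 = 0.00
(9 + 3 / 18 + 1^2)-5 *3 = -29/6 = -4.83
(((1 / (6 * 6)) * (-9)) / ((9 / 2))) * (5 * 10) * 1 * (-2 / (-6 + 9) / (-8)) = -25/108 = -0.23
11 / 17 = 0.65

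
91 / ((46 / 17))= 1547/46 = 33.63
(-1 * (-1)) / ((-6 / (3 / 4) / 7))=-7/8 = -0.88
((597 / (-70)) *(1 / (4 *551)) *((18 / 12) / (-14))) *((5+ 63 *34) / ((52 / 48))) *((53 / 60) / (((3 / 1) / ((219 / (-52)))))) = -783019827/768476800 = -1.02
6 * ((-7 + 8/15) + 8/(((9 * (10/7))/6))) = -82/5 = -16.40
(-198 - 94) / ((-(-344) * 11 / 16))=-584/473 = -1.23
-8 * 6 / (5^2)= -48/25 = -1.92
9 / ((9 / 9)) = 9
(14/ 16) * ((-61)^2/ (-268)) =-26047/2144 = -12.15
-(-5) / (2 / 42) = 105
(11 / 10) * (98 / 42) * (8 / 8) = 77/30 = 2.57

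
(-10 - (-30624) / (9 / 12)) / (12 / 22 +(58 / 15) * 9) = 1122605/972 = 1154.94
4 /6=2/3 = 0.67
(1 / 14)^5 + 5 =5.00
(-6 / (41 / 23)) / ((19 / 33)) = -4554/779 = -5.85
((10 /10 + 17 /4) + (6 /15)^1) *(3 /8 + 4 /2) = 2147/160 = 13.42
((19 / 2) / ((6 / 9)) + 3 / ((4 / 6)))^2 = 5625/16 = 351.56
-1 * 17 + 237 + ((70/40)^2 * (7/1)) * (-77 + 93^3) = 34483945/2 = 17241972.50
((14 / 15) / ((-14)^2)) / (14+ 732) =1/156660 = 0.00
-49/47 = -1.04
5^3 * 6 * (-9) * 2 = -13500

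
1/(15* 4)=0.02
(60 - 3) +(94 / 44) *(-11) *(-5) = 349/2 = 174.50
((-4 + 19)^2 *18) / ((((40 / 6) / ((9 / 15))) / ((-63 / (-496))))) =45927/992 = 46.30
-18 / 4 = -4.50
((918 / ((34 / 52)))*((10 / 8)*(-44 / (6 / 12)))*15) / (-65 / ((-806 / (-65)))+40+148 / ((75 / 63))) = -276210000/18967 = -14562.66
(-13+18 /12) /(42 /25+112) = -575/5684 = -0.10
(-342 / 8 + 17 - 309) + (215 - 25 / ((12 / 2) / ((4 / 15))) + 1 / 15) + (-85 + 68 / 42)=-257261/1260 = -204.18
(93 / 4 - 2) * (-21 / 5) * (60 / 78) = -1785/26 = -68.65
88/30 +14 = 254/15 = 16.93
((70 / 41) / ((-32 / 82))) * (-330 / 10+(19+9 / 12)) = 1855/32 = 57.97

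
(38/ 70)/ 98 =19/3430 = 0.01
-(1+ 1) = -2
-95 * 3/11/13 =-285/143 = -1.99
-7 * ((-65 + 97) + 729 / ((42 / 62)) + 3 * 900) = -26657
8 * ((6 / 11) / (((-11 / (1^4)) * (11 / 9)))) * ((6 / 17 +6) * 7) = -326592/22627 = -14.43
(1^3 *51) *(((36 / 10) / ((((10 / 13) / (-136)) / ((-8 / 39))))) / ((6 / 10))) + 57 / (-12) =221857/20 = 11092.85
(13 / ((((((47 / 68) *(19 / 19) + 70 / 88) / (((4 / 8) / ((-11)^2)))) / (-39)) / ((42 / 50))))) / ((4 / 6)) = -1.78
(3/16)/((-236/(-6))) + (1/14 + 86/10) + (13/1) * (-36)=-30352117/66080 = -459.32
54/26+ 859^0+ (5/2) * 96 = 243.08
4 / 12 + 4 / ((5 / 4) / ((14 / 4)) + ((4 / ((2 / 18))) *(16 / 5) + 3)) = 9139/24897 = 0.37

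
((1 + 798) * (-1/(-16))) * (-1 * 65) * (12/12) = -51935/16 = -3245.94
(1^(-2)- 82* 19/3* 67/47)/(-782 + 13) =104245/108429 = 0.96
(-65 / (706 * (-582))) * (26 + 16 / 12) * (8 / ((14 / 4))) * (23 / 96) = 61295/25886196 = 0.00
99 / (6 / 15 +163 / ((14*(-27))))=-187110/59 = -3171.36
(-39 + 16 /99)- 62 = -100.84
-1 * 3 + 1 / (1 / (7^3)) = 340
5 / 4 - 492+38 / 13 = -25367/52 = -487.83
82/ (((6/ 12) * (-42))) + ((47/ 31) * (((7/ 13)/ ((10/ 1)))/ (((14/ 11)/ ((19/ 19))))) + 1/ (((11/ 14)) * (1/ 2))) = -1.30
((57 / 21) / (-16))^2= 0.03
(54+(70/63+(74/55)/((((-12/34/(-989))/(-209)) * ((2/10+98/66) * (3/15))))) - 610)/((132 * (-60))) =532005467/1801440 = 295.32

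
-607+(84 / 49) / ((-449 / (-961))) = -603.33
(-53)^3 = -148877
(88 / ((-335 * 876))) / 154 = -1/513555 = 0.00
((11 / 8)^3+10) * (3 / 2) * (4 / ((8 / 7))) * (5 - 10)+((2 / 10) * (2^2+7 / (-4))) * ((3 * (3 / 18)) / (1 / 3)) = -3379863/10240 = -330.06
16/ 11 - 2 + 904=9938/11 = 903.45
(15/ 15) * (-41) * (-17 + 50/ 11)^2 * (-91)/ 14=10003877/242 = 41338.33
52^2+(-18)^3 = -3128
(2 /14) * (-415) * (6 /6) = -415/7 = -59.29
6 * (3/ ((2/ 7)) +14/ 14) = 69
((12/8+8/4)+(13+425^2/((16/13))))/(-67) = -2348389/1072 = -2190.66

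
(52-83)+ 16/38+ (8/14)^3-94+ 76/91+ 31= -7841538/84721 = -92.56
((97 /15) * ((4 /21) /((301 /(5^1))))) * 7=388/2709 = 0.14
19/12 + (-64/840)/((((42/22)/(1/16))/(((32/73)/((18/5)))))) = 1834649/1158948 = 1.58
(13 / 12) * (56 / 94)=91/141 = 0.65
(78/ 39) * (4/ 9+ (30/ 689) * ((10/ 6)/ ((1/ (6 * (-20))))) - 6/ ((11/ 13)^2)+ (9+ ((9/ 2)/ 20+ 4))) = -102613711/15006420 = -6.84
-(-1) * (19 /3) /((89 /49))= 931/267 = 3.49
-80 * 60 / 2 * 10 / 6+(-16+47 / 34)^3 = -279979473/39304 = -7123.43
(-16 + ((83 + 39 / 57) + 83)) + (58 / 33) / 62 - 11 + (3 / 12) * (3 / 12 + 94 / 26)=568750181/4042896 = 140.68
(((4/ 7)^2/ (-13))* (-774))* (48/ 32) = 18576/637 = 29.16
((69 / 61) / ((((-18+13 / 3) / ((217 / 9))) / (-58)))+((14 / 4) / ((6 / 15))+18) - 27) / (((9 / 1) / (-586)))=-7520.00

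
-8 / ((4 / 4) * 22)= -4/11 = -0.36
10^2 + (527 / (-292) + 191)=84445/292 = 289.20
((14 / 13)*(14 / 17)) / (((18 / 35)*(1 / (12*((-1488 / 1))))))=-6805120/221 = -30792.40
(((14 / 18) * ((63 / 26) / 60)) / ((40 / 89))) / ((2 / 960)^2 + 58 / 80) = 4272/44317 = 0.10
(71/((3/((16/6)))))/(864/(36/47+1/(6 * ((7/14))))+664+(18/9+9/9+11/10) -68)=176080/3867111 = 0.05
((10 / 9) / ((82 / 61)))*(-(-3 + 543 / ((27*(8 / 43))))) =-2307935/26568 = -86.87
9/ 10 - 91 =-901/10 = -90.10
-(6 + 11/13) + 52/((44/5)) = -134/143 = -0.94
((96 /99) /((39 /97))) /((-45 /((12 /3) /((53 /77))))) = -86912/279045 = -0.31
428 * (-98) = -41944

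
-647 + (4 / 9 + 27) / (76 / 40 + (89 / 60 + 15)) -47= -2291506/3309 = -692.51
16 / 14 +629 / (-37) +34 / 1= 127/7 = 18.14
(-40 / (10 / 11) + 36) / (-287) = 8/287 = 0.03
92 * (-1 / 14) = -6.57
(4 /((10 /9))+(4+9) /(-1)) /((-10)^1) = 47/50 = 0.94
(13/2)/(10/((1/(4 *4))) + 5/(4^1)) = 26/645 = 0.04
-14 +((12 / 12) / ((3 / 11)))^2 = -5/9 = -0.56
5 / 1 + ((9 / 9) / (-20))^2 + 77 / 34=49417/6800 = 7.27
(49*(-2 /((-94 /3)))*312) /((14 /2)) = 6552/47 = 139.40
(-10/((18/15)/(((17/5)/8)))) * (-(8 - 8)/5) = 0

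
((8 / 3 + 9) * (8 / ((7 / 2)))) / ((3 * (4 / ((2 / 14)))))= 20/63 = 0.32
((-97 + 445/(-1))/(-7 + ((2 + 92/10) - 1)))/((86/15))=-20325/688 = -29.54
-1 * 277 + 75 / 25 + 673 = 399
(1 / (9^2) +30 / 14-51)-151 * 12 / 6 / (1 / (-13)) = 2198347/567 = 3877.16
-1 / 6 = -0.17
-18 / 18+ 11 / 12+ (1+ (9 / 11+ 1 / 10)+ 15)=11111/660 = 16.83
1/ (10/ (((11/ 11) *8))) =4/5 = 0.80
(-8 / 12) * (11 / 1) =-22/3 = -7.33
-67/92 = -0.73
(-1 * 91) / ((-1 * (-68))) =-91/68 = -1.34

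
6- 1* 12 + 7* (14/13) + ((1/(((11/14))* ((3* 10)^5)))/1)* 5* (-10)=53459909/34749000 = 1.54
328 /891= 0.37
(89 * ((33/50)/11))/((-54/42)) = -623/150 = -4.15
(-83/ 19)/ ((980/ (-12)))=249/4655 = 0.05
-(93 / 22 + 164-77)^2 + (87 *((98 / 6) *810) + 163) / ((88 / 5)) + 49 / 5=276339517/4840 = 57094.94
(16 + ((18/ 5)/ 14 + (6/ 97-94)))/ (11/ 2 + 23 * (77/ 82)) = -10812807/3771845 = -2.87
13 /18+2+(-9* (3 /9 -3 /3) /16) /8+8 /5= 12583/2880 = 4.37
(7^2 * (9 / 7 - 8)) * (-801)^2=-211086729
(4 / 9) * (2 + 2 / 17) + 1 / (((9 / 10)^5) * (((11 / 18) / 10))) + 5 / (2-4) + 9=86259263/2453814 = 35.15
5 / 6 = 0.83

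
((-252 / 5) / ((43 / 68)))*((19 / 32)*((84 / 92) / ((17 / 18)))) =-226233/4945 = -45.75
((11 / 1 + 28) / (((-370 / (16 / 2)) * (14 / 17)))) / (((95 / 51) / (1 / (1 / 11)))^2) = -417320046/11687375 = -35.71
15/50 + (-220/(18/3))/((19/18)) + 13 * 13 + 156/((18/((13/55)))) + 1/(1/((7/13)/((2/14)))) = 2288489/16302 = 140.38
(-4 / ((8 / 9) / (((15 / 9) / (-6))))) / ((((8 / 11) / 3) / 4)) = 165/8 = 20.62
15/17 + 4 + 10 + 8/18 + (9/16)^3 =9716657/626688 = 15.50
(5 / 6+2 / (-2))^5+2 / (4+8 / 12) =23321/54432 = 0.43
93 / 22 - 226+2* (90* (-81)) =-325639/22 = -14801.77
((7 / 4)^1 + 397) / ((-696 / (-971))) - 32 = 50333/96 = 524.30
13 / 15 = 0.87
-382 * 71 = -27122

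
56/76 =14/19 = 0.74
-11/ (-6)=11/6 = 1.83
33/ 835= 0.04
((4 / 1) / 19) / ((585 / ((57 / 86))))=2/8385 = 0.00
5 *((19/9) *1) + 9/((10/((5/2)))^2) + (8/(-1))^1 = 449/144 = 3.12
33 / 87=11/29 = 0.38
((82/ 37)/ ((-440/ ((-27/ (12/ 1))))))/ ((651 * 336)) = 41/791338240 = 0.00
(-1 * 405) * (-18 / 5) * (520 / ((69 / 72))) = 18195840/23 = 791123.48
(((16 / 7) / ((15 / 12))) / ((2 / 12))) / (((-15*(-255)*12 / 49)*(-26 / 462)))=-17248/82875 = -0.21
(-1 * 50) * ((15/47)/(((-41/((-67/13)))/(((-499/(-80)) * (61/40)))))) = -30591195/1603264 = -19.08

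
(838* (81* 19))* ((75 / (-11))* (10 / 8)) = -241815375/22 = -10991607.95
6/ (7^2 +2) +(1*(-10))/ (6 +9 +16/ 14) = -964/1921 = -0.50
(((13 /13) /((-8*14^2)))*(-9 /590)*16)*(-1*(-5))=9/11564 = 0.00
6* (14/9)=9.33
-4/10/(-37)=2/185 = 0.01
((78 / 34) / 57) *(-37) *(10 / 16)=-2405/2584 = -0.93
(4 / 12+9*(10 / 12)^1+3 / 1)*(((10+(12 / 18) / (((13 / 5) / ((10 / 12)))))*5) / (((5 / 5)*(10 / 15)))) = 29875/36 = 829.86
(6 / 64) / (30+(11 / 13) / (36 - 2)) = 663/212336 = 0.00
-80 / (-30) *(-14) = -112/3 = -37.33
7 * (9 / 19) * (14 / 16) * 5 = 2205/152 = 14.51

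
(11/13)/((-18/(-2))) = 11/117 = 0.09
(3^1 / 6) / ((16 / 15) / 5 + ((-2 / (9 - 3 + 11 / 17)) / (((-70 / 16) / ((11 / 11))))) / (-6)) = 19775/7984 = 2.48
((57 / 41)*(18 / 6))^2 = 29241/1681 = 17.40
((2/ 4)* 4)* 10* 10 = 200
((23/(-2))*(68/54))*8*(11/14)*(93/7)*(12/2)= -7256.11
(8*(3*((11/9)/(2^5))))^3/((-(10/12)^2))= -1331/1200 = -1.11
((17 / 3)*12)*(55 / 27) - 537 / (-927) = 386831/2781 = 139.10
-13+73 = 60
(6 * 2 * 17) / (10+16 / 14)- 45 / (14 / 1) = 2747/182 = 15.09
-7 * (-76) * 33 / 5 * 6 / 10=52668/25 = 2106.72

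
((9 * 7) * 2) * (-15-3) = -2268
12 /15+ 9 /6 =23/10 = 2.30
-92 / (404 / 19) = -437/101 = -4.33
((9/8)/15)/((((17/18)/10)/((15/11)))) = 405/374 = 1.08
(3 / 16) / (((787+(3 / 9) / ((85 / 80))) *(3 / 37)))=1887/642448 = 0.00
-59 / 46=-1.28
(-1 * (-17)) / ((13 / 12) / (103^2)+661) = 2164236/84150601 = 0.03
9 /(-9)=-1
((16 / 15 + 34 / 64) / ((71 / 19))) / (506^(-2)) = 932803157/8520 = 109483.94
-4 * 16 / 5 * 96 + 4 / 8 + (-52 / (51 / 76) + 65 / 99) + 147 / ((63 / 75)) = -19020149/16830 = -1130.13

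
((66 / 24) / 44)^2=1/256 = 0.00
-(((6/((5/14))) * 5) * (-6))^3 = 128024064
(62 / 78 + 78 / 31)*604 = 2417812/1209 = 1999.84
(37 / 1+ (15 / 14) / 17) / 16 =2.32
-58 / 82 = -29/41 = -0.71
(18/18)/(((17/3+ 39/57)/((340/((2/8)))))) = 38760/181 = 214.14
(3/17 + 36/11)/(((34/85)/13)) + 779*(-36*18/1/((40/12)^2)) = -423734343/9350 = -45319.18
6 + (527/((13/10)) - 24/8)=5309/13 = 408.38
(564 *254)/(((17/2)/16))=4584192/17 = 269658.35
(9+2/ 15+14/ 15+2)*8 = 96.53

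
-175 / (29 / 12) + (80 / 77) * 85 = 35500/2233 = 15.90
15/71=0.21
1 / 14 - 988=-13831/14 = -987.93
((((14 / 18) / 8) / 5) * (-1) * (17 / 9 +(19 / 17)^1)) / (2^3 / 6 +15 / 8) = -92/5049 = -0.02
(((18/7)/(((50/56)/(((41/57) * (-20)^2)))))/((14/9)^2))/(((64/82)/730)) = 298192590/931 = 320292.79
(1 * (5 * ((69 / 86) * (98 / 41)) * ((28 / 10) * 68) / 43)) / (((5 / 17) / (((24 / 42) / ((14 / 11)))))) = 64.81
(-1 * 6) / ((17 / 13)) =-78/17 = -4.59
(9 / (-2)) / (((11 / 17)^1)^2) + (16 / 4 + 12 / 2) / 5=-2117/242 = -8.75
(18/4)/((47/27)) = 243/94 = 2.59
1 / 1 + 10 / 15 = 5/3 = 1.67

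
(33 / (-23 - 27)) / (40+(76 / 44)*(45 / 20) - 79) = 242/12875 = 0.02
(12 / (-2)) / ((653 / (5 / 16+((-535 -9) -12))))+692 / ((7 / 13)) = 47181815/36568 = 1290.25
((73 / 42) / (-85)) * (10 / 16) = -73/5712 = -0.01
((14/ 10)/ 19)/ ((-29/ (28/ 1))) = -196/2755 = -0.07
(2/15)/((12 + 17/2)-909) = -4/26655 = 0.00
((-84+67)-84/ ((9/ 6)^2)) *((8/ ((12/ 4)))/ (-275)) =1304/2475 = 0.53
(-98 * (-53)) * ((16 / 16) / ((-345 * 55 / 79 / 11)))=-410326/1725 = -237.87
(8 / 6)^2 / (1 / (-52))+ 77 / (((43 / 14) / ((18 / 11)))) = -19900/387 = -51.42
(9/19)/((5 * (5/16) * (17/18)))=2592/8075 = 0.32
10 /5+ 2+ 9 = 13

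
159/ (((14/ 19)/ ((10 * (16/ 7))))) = 241680/49 = 4932.24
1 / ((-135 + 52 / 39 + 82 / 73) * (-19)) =219/551513 = 0.00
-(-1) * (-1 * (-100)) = 100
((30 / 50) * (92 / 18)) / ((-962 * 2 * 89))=-23/1284270 = 0.00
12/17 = 0.71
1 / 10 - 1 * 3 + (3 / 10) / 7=-20/7 = -2.86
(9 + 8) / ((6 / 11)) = 187/6 = 31.17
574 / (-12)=-287/6 = -47.83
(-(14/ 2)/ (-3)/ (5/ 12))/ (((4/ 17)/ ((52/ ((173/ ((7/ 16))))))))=10829/3460 = 3.13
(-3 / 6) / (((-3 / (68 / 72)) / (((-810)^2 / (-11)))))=-103275/11 = -9388.64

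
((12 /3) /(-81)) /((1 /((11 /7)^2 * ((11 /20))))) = -1331/19845 = -0.07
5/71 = 0.07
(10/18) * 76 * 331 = 125780/9 = 13975.56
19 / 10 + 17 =18.90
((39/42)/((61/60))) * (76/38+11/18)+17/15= 22534/6405 = 3.52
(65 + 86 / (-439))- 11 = 23620/439 = 53.80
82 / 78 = 1.05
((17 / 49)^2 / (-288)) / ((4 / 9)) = -289/307328 = 0.00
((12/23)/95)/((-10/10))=-12/2185 = -0.01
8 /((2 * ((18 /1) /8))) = 16/9 = 1.78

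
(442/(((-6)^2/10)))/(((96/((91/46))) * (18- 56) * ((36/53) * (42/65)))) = -49487425/326218752 = -0.15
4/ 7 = 0.57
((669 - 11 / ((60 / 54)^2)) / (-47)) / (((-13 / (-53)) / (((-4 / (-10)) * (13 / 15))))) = -1166159/58750 = -19.85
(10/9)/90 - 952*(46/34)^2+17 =-2376118/1377 = -1725.58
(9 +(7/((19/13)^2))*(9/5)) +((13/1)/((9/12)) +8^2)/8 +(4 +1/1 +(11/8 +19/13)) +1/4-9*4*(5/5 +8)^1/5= -17822989/563160 = -31.65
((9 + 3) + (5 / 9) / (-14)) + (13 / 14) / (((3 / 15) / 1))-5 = 731/63 = 11.60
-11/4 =-2.75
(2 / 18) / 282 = 1/2538 = 0.00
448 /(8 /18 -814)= -288/523 = -0.55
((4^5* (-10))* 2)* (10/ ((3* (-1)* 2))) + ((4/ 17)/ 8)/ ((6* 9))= 62668801/1836 = 34133.33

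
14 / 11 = 1.27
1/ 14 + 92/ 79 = 1367/1106 = 1.24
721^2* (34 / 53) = 17674594/53 = 333482.91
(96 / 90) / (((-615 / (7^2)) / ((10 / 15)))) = -1568/27675 = -0.06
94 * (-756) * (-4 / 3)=94752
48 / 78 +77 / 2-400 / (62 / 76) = -363673/806 = -451.21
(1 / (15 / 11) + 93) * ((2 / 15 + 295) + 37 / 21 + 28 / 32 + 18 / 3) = 28473.40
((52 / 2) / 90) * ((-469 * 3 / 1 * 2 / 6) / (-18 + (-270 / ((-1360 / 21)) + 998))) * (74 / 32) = -547859/1720890 = -0.32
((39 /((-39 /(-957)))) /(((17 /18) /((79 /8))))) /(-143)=-61857/884 = -69.97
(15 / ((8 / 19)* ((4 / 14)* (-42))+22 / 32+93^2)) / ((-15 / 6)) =-1824/2627969 = 0.00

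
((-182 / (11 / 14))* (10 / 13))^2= 3841600/121 = 31748.76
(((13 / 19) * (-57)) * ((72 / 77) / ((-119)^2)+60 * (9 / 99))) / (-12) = 19329999/1090397 = 17.73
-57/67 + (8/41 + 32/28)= 9369/19229 = 0.49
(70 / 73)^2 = 4900/5329 = 0.92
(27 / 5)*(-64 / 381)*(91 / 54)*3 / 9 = -2912/5715 = -0.51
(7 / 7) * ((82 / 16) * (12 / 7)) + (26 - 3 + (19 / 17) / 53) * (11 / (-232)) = 5629167/731612 = 7.69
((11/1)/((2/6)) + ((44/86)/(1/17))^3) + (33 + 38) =60582352/79507 = 761.98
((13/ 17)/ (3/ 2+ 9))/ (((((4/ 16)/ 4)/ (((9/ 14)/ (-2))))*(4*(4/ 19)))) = -741/1666 = -0.44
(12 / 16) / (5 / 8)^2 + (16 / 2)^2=1648/25 = 65.92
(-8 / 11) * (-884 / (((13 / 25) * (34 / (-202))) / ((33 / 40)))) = -6060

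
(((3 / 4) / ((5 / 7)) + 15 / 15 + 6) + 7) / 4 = 301/80 = 3.76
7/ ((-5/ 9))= -63/5 = -12.60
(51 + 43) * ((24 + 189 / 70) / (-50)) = -12549/250 = -50.20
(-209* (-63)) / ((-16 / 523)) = -6886341/16 = -430396.31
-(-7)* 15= 105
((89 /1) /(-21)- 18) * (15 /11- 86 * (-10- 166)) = -336626.13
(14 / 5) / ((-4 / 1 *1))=-7/10 = -0.70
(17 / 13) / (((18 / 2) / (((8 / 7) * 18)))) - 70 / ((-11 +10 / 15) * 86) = 372131/121303 = 3.07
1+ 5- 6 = 0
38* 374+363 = 14575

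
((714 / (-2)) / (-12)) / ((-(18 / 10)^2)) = -2975/324 = -9.18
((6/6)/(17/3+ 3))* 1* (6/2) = 9/26 = 0.35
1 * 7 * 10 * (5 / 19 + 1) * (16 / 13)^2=430080/3211 = 133.94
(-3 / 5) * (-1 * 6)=18/5 = 3.60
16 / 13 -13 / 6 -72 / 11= -6419/858 = -7.48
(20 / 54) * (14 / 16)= 35/108 = 0.32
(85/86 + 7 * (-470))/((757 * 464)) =-282855/30207328 = -0.01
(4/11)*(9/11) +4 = 520/121 = 4.30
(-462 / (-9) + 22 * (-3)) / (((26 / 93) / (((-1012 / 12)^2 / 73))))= -43654138/8541 = -5111.13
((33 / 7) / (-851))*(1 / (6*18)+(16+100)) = -137819/214452 = -0.64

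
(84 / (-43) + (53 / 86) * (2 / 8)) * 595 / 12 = -368305/4128 = -89.22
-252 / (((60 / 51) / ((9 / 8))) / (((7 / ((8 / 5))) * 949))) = -64031877/64 = -1000498.08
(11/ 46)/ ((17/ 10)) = 55/391 = 0.14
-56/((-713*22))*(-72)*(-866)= 1745856/7843 = 222.60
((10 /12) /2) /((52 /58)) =145/312 = 0.46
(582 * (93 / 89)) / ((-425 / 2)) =-108252/37825 = -2.86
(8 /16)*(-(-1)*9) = 9/2 = 4.50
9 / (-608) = -9/608 = -0.01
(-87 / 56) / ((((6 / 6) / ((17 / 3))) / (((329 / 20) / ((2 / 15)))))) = -69513/64 = -1086.14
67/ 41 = 1.63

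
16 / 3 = 5.33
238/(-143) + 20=18.34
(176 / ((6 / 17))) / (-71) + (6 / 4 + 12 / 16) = -4067/852 = -4.77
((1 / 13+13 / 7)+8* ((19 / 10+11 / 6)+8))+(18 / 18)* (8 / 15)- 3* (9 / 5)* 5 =31547/455 = 69.33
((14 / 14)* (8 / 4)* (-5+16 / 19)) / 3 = -158/57 = -2.77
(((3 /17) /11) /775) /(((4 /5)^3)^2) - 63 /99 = -1373479/2158592 = -0.64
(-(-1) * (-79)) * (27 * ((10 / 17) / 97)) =-21330/1649 = -12.94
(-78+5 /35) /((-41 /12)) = 6540/287 = 22.79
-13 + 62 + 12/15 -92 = -211/5 = -42.20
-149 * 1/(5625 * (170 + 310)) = -149/2700000 = 0.00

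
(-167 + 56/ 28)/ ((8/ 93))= -15345/8 = -1918.12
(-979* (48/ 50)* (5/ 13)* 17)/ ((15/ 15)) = -399432/65 = -6145.11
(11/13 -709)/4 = -177.04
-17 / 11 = -1.55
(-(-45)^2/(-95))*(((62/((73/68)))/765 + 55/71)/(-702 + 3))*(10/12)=-4255/196954 = -0.02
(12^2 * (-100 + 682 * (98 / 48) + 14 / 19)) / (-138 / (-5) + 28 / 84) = 53071020/7961 = 6666.38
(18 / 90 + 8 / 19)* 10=118/19 = 6.21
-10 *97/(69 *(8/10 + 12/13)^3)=-133193125/48470016 = -2.75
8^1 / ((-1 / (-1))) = 8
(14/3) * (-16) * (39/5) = -2912/5 = -582.40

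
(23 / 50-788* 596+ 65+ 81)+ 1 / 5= -23475067/50 = -469501.34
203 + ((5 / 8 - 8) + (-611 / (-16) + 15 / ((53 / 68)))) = 253.06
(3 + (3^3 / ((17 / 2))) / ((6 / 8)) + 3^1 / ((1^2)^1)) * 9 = 1566/17 = 92.12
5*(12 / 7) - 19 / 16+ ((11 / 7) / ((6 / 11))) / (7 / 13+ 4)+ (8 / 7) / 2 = 170291/19824 = 8.59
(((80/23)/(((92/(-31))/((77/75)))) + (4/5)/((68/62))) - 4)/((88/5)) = -301751/1187076 = -0.25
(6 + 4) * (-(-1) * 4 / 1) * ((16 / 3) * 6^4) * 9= 2488320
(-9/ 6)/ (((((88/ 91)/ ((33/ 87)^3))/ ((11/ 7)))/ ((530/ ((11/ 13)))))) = -16256955/195112 = -83.32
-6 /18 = -1/3 = -0.33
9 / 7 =1.29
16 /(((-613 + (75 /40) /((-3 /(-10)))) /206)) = -13184/2427 = -5.43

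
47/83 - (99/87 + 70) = -169866/2407 = -70.57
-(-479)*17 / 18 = 8143/18 = 452.39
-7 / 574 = -1/82 = -0.01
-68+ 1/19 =-1291/19 = -67.95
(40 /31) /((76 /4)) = 40/589 = 0.07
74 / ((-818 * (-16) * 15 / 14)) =259/49080 = 0.01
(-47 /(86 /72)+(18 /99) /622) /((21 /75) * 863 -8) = -144707225/859228623 = -0.17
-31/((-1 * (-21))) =-31/21 = -1.48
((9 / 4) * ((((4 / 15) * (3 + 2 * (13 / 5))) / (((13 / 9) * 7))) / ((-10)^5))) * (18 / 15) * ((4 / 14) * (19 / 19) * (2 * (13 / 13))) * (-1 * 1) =3321/995312500 = 0.00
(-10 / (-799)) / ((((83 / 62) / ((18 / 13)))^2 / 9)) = 112091040/930228559 = 0.12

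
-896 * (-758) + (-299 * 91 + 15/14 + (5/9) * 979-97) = 82203277/126 = 652406.96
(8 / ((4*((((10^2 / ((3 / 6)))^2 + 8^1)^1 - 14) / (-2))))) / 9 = -2/179973 = 0.00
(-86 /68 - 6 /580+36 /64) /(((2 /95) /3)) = -1601871/15776 = -101.54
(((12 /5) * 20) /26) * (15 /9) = 40/13 = 3.08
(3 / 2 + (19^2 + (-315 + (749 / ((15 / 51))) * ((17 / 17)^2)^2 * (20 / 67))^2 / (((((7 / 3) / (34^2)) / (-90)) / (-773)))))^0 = 1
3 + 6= 9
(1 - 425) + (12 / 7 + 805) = 2679/7 = 382.71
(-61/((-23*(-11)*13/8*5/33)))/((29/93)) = -136152/43355 = -3.14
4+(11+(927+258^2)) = 67506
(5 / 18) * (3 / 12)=5/72 = 0.07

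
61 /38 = 1.61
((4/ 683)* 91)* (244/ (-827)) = -88816/564841 = -0.16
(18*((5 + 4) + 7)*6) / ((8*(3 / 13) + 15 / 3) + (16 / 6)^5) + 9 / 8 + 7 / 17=13.73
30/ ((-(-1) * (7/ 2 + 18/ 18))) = 20/3 = 6.67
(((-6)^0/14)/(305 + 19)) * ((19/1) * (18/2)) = 19/504 = 0.04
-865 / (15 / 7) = -1211/3 = -403.67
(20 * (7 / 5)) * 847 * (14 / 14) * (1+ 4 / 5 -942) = -22297783.20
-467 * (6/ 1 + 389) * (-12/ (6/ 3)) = 1106790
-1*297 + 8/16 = -593/2 = -296.50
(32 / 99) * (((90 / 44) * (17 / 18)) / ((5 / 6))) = 272/363 = 0.75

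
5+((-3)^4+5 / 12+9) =1145/12 = 95.42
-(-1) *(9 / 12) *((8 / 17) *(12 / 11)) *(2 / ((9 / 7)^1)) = 112/187 = 0.60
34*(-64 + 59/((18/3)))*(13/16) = -71825/48 = -1496.35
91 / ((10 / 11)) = 1001/10 = 100.10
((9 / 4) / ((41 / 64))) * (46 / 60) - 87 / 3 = -5393/205 = -26.31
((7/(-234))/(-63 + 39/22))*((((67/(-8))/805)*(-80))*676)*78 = 1992848/92943 = 21.44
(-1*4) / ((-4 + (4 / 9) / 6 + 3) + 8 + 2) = -108/245 = -0.44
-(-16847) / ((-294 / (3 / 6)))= -16847/588 = -28.65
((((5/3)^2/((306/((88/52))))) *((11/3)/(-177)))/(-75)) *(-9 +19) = 1210/28516293 = 0.00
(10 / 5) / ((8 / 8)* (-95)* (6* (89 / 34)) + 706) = -34/13363 = 0.00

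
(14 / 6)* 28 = 196/3 = 65.33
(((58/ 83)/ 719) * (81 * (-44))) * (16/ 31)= -3307392/1849987 = -1.79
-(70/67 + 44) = -3018/67 = -45.04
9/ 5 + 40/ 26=217/65 = 3.34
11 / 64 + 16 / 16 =75/64 = 1.17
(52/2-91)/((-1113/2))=130/1113 = 0.12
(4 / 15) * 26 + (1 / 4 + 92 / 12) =297/20 = 14.85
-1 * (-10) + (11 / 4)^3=1971/64 = 30.80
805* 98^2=7731220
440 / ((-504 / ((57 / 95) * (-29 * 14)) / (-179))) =-114202/3 = -38067.33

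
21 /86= 0.24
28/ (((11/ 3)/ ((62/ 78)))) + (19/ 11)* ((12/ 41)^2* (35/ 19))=1524628/240383 = 6.34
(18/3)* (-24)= -144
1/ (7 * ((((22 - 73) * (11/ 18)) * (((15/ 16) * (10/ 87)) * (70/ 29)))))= -20184/1145375 = -0.02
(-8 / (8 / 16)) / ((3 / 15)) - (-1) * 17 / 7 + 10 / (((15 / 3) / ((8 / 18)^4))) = -3559039/45927 = -77.49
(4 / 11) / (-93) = -4/1023 = 0.00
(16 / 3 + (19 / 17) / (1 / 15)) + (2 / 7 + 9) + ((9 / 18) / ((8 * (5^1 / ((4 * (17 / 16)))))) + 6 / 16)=31.81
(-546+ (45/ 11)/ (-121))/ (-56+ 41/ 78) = 56688138/5759237 = 9.84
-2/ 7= -0.29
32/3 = 10.67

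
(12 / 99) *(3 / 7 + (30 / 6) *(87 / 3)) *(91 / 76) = 13234/627 = 21.11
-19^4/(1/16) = -2085136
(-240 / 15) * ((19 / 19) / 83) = -16/83 = -0.19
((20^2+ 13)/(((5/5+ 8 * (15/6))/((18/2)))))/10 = 17.70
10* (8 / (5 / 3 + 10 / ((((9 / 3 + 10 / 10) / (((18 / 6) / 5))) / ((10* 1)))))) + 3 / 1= 7.80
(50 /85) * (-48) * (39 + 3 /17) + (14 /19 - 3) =-6086347/5491 = -1108.42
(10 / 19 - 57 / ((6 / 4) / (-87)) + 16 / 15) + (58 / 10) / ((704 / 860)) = 166264259/50160 = 3314.68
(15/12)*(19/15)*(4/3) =19/9 = 2.11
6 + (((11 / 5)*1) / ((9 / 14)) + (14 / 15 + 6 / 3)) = 556/45 = 12.36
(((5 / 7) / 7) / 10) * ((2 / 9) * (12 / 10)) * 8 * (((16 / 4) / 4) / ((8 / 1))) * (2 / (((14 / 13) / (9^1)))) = 78/1715 = 0.05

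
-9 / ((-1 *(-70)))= -9/70 = -0.13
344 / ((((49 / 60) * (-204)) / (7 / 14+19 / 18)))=-3440/1071 = -3.21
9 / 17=0.53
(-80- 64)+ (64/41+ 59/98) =-569901/4018 = -141.84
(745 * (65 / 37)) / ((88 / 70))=1041.08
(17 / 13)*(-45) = -765/13 = -58.85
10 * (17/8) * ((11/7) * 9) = 8415/28 = 300.54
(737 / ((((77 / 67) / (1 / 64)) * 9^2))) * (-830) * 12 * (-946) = 881168255/756 = 1165566.47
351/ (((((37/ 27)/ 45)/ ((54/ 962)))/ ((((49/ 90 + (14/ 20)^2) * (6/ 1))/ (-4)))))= -54974619/54760 = -1003.92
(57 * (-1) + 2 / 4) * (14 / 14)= -113/2 = -56.50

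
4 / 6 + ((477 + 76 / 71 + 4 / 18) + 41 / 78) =7966163/16614 = 479.48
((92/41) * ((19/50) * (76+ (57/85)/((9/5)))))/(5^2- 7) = 8303/2295 = 3.62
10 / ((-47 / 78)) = -780/47 = -16.60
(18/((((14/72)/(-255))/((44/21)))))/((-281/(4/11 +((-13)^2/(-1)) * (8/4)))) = -818268480/13769 = -59428.32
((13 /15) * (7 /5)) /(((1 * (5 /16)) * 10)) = 728/1875 = 0.39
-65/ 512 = -0.13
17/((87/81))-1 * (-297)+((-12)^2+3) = 13335/29 = 459.83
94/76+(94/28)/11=2256/1463 = 1.54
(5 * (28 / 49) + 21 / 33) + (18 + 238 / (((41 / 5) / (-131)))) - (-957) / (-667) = -274624706/72611 = -3782.14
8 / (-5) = -8/5 = -1.60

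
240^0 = 1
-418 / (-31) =418/31 = 13.48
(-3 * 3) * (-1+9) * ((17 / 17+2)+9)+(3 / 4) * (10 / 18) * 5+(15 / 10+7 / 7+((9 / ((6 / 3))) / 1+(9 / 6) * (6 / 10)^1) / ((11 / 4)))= -565919/660 = -857.45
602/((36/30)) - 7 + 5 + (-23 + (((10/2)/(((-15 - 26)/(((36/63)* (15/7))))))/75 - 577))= -604721/6027 = -100.34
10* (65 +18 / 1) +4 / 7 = 5814/7 = 830.57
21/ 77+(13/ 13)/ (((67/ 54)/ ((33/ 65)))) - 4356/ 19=-208053507/910195 = -228.58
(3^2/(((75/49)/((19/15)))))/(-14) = -133/250 = -0.53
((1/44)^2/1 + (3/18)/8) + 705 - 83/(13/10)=12102823/18876 = 641.18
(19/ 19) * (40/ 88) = 5/11 = 0.45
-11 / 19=-0.58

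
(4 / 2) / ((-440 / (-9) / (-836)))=-171/5 = -34.20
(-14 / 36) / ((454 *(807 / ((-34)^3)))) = 68782/1648701 = 0.04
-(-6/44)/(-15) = -1/110 = -0.01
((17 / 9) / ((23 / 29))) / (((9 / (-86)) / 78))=-1102348/621 = -1775.12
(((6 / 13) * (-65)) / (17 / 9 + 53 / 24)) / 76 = -108/1121 = -0.10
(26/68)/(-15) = -13/510 = -0.03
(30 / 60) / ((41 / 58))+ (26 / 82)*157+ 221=11131/41 = 271.49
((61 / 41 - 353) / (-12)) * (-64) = -76864/41 = -1874.73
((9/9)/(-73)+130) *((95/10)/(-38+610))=180291/83512 = 2.16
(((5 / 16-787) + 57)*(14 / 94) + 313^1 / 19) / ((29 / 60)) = -19760985/103588 = -190.77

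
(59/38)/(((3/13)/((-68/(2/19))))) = -13039/3 = -4346.33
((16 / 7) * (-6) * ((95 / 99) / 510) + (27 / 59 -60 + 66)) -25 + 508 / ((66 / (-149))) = -1165.42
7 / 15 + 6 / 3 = 37/15 = 2.47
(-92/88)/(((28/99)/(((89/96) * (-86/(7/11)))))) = 2904693/6272 = 463.12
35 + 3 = 38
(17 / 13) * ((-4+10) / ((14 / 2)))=1.12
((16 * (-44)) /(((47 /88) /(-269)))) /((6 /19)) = 158318336/141 = 1122825.08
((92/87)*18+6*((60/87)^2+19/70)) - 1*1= 662782/29435 = 22.52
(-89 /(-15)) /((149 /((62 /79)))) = 0.03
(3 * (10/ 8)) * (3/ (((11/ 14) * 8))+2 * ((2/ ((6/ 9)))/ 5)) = 1107/176 = 6.29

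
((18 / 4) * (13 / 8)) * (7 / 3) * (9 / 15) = 819/80 = 10.24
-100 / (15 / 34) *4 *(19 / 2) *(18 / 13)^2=-2790720/169 = -16513.14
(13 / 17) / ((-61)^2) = 13/63257 = 0.00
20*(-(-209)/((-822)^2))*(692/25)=144628/844605 = 0.17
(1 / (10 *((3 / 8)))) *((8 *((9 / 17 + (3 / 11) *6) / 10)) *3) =1296/935 = 1.39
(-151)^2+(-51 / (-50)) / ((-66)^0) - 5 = 1139851/50 = 22797.02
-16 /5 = -3.20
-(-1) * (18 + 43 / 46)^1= 871/46 = 18.93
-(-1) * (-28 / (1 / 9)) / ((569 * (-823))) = 252/468287 = 0.00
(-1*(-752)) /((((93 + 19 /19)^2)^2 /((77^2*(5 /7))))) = 4235/103823 = 0.04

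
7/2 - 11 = -15/2 = -7.50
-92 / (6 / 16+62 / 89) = -65504/763 = -85.85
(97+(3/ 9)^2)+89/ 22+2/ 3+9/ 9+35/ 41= 841649/8118 = 103.68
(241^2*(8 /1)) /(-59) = -464648/59 = -7875.39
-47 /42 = -1.12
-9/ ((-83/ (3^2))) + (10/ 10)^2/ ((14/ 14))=164/83 = 1.98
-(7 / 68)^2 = -49/4624 = -0.01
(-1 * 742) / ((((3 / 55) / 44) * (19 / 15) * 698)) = -4489100/6631 = -676.99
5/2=2.50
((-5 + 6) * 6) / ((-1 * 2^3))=-3/4 = -0.75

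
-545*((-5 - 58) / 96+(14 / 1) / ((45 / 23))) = -1020131/288 = -3542.12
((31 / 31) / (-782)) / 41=-1/32062 = 0.00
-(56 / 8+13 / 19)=-146/19 = -7.68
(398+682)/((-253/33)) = -3240/23 = -140.87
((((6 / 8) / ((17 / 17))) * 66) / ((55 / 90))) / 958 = 81/958 = 0.08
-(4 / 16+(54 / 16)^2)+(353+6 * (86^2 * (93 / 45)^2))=911405693/4800 = 189876.19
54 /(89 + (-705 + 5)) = -54/611 = -0.09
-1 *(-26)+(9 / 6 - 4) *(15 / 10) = 89/4 = 22.25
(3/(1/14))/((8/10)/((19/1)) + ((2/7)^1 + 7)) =27930/4873 = 5.73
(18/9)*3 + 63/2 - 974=-1873/2 = -936.50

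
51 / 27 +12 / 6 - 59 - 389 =-3997/9 = -444.11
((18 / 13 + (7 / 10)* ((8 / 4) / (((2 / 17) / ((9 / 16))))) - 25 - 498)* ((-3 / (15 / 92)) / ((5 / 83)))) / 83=1894.91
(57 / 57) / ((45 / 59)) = 59/45 = 1.31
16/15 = 1.07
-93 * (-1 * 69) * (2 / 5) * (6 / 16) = 19251/20 = 962.55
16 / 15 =1.07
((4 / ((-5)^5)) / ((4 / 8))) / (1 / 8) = -0.02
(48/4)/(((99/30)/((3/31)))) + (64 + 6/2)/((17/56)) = 1281472/5797 = 221.06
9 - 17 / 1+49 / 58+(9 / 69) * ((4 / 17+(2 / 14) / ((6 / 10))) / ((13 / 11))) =-1127561/158746 = -7.10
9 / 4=2.25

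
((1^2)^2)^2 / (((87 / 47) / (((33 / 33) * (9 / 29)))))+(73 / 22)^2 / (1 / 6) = 13479189/203522 = 66.23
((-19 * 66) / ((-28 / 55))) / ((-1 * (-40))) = 6897/112 = 61.58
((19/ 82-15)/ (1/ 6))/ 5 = -3633/205 = -17.72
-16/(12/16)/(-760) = 8/285 = 0.03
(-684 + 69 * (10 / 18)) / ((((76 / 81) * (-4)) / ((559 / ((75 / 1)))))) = 9745047/7600 = 1282.24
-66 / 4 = -33/2 = -16.50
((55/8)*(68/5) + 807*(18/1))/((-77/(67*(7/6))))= -1959013/132 = -14841.01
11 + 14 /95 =1059/95 = 11.15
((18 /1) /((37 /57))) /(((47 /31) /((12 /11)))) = 381672/19129 = 19.95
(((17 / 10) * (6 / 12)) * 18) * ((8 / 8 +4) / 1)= 153/2 = 76.50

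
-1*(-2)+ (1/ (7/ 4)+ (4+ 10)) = 116/7 = 16.57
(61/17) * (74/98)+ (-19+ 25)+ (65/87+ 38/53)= 39076388/3840963 = 10.17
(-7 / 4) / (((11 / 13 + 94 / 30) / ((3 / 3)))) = -1365/3104 = -0.44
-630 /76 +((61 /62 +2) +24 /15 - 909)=-2687918/2945 = -912.71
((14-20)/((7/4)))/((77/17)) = -408/539 = -0.76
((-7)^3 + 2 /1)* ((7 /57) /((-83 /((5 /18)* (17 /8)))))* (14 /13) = 1420265/4428216 = 0.32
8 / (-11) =-8/11 = -0.73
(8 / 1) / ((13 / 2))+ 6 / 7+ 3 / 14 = 419/182 = 2.30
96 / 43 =2.23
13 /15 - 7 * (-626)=65743/15 = 4382.87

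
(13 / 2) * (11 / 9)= 143/18 = 7.94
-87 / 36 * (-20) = 145/3 = 48.33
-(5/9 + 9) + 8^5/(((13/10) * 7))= 2941294/819 = 3591.32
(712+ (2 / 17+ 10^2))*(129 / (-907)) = -1780974/15419 = -115.51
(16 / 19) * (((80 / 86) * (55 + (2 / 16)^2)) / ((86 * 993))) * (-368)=-6478640/34885083 = -0.19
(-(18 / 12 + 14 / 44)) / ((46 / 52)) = -520/253 = -2.06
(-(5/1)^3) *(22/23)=-2750/23 = -119.57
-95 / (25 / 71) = -1349/5 = -269.80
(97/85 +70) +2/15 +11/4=15101/204 = 74.02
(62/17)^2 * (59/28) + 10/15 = 28.69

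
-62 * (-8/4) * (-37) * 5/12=-5735/3 = -1911.67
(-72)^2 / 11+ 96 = 6240/11 = 567.27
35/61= 0.57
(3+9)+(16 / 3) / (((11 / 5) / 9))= 372/11 = 33.82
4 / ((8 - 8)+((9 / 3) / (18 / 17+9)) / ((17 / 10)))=114/5 = 22.80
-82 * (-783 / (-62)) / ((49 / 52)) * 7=-1669356/217 = -7692.88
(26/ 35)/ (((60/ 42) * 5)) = 13/125 = 0.10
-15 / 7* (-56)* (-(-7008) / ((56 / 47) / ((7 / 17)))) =4940640/17 = 290625.88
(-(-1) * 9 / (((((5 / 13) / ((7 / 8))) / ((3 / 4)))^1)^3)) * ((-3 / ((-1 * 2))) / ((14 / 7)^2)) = 549353259/32768000 = 16.76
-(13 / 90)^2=-169/8100 = -0.02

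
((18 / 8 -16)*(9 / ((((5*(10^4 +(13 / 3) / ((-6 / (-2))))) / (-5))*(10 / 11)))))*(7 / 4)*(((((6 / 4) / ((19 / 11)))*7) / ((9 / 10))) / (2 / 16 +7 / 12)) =49005/215764 = 0.23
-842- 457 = -1299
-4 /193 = -0.02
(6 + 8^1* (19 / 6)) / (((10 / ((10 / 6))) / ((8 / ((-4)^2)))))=47/18 = 2.61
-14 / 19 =-0.74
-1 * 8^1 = -8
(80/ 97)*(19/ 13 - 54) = -54640/1261 = -43.33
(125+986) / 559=1111/559 = 1.99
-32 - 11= -43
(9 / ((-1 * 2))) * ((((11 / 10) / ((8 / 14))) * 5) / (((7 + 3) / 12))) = -2079/40 = -51.98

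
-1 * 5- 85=-90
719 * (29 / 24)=20851/24 = 868.79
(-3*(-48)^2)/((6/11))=-12672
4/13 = 0.31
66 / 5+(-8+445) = 2251/5 = 450.20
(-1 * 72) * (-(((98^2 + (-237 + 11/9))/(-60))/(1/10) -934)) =-179666.67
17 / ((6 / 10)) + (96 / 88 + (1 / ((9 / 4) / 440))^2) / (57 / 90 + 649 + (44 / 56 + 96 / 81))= 87.02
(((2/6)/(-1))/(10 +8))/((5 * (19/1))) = -1/5130 = 0.00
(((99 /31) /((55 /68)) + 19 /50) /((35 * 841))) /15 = 6709/684363750 = 0.00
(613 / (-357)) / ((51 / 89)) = -54557/18207 = -3.00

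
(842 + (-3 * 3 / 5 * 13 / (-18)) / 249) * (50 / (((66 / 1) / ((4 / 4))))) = 10482965/16434 = 637.88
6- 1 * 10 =-4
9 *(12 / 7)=108/7 = 15.43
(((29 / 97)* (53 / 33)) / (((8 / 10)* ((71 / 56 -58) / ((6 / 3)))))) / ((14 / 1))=-15370/10169577 = 0.00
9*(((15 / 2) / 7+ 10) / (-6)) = -465/28 = -16.61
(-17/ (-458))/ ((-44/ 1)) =-17/20152 = 0.00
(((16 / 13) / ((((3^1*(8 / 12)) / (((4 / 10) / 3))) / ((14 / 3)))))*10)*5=2240/117 = 19.15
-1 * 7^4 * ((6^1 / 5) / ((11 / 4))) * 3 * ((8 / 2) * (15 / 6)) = -345744/11 = -31431.27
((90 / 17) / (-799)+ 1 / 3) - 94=-3817093/40749 = -93.67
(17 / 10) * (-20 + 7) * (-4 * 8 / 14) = 1768/35 = 50.51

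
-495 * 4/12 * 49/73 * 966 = -7810110/73 = -106987.81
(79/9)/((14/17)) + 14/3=1931/126 = 15.33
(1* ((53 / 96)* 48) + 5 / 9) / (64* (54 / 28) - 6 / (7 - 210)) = 98861/451116 = 0.22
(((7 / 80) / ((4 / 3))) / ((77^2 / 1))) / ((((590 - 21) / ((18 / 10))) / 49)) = 189/110158400 = 0.00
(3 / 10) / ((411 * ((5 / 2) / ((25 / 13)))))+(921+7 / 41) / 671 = 67292319/48997091 = 1.37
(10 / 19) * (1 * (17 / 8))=85/76 = 1.12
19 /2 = 9.50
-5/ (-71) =0.07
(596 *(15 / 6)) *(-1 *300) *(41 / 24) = -763625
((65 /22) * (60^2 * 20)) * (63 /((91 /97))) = 157140000/11 = 14285454.55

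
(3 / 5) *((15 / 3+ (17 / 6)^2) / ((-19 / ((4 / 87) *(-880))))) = 82544/4959 = 16.65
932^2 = 868624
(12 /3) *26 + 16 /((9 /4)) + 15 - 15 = 1000/9 = 111.11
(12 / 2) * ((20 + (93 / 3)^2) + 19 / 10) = 29487/5 = 5897.40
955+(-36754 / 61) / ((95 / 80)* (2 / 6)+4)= 10527613/12871 = 817.93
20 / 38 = 10/19 = 0.53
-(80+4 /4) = -81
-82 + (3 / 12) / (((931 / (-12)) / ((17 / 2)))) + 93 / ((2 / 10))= 713095/1862 = 382.97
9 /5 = 1.80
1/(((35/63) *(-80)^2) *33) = 3/352000 = 0.00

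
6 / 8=3/4 = 0.75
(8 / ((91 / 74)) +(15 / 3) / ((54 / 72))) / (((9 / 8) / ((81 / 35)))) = 86304/3185 = 27.10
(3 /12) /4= 1/16 = 0.06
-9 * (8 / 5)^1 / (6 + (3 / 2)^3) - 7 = -1067/125 = -8.54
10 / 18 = 5/9 = 0.56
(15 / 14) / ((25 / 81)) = 243/70 = 3.47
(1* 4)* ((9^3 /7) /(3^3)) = 108/7 = 15.43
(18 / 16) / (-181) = -9/1448 = -0.01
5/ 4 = 1.25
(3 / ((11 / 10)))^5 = 150.88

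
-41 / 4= -10.25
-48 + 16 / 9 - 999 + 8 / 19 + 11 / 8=-1427407/1368 = -1043.43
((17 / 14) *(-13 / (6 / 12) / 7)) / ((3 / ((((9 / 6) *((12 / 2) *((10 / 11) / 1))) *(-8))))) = 53040/539 = 98.40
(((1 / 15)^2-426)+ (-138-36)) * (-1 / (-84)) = -134999/18900 = -7.14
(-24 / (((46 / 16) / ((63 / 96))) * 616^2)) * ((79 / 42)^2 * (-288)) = 56169/3818276 = 0.01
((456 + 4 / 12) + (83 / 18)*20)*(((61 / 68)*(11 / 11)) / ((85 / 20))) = 301157/2601 = 115.79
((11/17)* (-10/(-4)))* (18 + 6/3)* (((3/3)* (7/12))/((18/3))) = 1925/612 = 3.15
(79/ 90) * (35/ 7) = 79/18 = 4.39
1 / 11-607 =-6676/11 = -606.91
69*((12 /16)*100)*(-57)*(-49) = 14453775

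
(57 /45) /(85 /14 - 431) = -266/89235 = 0.00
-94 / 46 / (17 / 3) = -141/391 = -0.36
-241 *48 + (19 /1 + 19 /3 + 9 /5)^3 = 28377143/3375 = 8408.04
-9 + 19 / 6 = -35/6 = -5.83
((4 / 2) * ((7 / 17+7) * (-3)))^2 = 571536/289 = 1977.63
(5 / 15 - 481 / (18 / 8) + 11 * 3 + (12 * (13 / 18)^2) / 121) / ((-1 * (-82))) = -589343/267894 = -2.20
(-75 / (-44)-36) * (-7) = 10563/44 = 240.07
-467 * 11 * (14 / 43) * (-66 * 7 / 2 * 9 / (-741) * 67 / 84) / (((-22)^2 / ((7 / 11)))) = -4599483/934648 = -4.92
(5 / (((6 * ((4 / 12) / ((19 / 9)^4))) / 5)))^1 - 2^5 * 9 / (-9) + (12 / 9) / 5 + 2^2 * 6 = 19981781/65610 = 304.55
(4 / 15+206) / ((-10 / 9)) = -4641/25 = -185.64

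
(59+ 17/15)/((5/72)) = 21648/25 = 865.92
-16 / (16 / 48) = -48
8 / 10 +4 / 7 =48/35 = 1.37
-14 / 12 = -1.17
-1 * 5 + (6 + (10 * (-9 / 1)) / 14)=-38/7 = -5.43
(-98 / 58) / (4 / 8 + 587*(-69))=98/2349145 = 0.00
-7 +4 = -3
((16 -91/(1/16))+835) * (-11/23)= 6655/23 = 289.35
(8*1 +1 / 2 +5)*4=54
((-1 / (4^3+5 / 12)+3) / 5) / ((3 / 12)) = 9228/3865 = 2.39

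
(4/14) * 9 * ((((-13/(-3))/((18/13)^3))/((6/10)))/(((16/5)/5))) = 3570125/326592 = 10.93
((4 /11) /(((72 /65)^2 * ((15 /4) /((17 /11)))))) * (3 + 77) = 287300/29403 = 9.77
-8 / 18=-4/9 = -0.44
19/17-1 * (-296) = 5051/17 = 297.12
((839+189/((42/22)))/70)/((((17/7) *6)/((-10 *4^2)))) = -147.14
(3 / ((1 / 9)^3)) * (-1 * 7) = -15309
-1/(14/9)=-9/14 = -0.64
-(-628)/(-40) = -157/10 = -15.70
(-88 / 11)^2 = 64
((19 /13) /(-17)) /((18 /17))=-19/234 = -0.08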